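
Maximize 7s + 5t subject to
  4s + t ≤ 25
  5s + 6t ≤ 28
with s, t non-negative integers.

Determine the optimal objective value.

Relaxing integrality, the LP optimum is 39.20 at (s,t) = (5.6, 0), which is not an integer point.
(s,t)=(5,0): 4·5+1·0=20≤25, 5·5+6·0=25≤28, objective 35.
(s,t)=(4,1): 4·4+1·1=17≤25, 5·4+6·1=26≤28, objective 33.
(s,t)=(4,0): 4·4+1·0=16≤25, 5·4+6·0=20≤28, objective 28.
Maximum is 35 at (s,t)=(5,0).

35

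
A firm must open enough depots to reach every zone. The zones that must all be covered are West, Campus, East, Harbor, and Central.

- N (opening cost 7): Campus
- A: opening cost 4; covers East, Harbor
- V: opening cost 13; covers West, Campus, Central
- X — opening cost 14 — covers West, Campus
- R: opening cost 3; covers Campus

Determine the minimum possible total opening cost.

This is an integer covering problem.
The greedy cost-per-new-zone heuristic would pick A, R, and V for 20, but a cheaper cover exists.
Choose A and V: together they cover West, Campus, East, Harbor, Central — every zone.
Total opening cost: 4 + 13 = 17.
No cover costs less than 17.

17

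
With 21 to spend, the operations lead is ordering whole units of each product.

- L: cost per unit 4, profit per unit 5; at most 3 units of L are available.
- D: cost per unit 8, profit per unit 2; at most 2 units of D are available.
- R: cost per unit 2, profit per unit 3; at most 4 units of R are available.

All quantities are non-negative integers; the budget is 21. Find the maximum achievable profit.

R has the best ratio (3/2); taking only R gives at most 4×3 = 12 (stopped by the supply cap of 4).
Mixing does better — 3×L and 4×R: cost 20 ≤ 21, profit 3·5 + 4·3 = 27.

27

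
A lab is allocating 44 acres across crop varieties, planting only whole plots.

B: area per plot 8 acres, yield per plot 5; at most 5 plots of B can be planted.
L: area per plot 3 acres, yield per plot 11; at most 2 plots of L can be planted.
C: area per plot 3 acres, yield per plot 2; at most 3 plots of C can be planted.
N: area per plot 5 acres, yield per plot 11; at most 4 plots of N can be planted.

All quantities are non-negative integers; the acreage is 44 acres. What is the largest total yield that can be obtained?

This is a bounded integer knapsack.
1×B, 2×L, 3×C, and 4×N: area 43 ≤ 44, yield 1·5 + 2·11 + 3·2 + 4·11 = 77.
2×B, 2×L, and 4×N: area 42 ≤ 44, yield 2·5 + 2·11 + 4·11 = 76.
Best is 77.

77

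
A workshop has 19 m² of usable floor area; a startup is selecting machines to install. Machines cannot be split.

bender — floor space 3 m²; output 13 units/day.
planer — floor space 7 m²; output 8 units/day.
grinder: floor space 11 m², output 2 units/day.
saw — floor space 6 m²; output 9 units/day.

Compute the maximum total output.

30

This is an integer program with binary decision variables.
bender + planer + saw: floor space 3 + 7 + 6 = 16 ≤ 19, output 13 + 8 + 9 = 30.
bender + saw: floor space 3 + 6 = 9 ≤ 19, output 13 + 9 = 22.
bender + planer: floor space 3 + 7 = 10 ≤ 19, output 13 + 8 = 21.
Best is bender, planer, and saw with total output 30.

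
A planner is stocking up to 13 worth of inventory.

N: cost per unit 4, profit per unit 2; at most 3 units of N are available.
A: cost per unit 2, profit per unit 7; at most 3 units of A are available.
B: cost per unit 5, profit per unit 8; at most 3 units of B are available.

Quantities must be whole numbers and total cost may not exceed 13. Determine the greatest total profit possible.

This is a bounded integer knapsack.
Take 3×A and 1×B: cost 11 ≤ 13, profit 3·7 + 1·8 = 29.
A has the best ratio (7/2) and is taken to its limit of 3; remaining capacity is filled optimally with the others.

29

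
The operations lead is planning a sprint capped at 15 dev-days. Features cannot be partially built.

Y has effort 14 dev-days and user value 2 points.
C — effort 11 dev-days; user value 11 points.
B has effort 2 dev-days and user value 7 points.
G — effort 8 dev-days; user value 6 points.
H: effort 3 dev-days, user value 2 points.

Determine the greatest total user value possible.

This is an integer program with binary decision variables.
Take C and B: effort 11 + 2 = 13 ≤ 15, user value 11 + 7 = 18.
No other feasible combination does better.

18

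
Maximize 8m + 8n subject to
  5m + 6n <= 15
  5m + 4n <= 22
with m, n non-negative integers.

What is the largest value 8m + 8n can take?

(m,n)=(3,0): 5·3+6·0=15≤15, 5·3+4·0=15≤22, objective 24.
(m,n)=(2,0): 5·2+6·0=10≤15, 5·2+4·0=10≤22, objective 16.
No feasible integer point exceeds 24.

24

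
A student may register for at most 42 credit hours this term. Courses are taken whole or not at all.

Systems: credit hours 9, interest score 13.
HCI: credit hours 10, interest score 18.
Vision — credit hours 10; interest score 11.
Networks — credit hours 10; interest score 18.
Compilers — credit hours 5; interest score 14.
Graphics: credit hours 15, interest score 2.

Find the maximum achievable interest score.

63

Allowing fractional choices, the relaxed optimum would be about 71.8, but courses are indivisible.
Systems + HCI + Vision + Networks: credit hours 9 + 10 + 10 + 10 = 39 ≤ 42, interest score 13 + 18 + 11 + 18 = 60.
Systems + HCI + Networks + Compilers: credit hours 9 + 10 + 10 + 5 = 34 ≤ 42, interest score 13 + 18 + 18 + 14 = 63.
HCI + Vision + Networks + Compilers: credit hours 10 + 10 + 10 + 5 = 35 ≤ 42, interest score 18 + 11 + 18 + 14 = 61.
Best is Systems, HCI, Networks, and Compilers with total interest score 63.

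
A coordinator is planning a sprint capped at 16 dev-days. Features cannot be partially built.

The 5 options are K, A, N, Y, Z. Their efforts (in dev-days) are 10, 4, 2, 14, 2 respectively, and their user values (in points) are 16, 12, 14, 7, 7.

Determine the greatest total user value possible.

42

K + N + Z: effort 10 + 2 + 2 = 14 ≤ 16, user value 16 + 14 + 7 = 37.
K + A + N: effort 10 + 4 + 2 = 16 ≤ 16, user value 16 + 12 + 14 = 42.
Best is K, A, and N with total user value 42.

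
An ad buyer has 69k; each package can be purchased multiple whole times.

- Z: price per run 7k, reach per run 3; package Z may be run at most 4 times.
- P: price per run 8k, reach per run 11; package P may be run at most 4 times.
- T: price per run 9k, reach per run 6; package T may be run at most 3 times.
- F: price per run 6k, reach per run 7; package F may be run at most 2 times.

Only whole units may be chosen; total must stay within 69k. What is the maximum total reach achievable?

73

P has the best ratio (11/8); taking only P gives at most 4×11 = 44 (stopped by the supply cap of 4).
Mixing does better — 1×Z, 4×P, 2×T, and 2×F: price 69 ≤ 69, reach 1·3 + 4·11 + 2·6 + 2·7 = 73.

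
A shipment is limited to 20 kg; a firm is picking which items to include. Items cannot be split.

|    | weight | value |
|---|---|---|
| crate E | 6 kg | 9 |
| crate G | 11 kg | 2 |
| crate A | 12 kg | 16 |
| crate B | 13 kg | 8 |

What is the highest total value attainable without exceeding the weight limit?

Take crate E and crate A: weight 6 + 12 = 18 ≤ 20, value 9 + 16 = 25.
No other feasible combination does better.

25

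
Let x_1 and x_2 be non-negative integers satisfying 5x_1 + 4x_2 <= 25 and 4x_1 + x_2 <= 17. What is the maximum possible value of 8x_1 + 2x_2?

(x_1,x_2)=(4,1) is feasible, giving 34.
(x_1,x_2)=(4,0) is feasible, giving 32.
Maximum is 34 at (x_1,x_2)=(4,1).

34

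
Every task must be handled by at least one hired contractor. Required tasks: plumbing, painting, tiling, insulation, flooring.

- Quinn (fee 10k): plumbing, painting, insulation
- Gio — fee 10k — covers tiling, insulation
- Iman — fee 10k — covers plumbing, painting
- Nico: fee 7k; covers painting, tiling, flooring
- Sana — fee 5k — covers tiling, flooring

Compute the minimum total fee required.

15

Choose Quinn and Sana: together they cover plumbing, painting, tiling, insulation, flooring — every task.
Total fee: 10 + 5 = 15.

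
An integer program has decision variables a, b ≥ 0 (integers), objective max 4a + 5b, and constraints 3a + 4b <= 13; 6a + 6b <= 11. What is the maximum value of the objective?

5

The continuous relaxation peaks at (0, 1.83) with value 9.17; rounding to a feasible lattice point costs some objective.
(a,b)=(0,1): 3·0+4·1=4≤13, 6·0+6·1=6≤11, objective 5.
(a,b)=(1,0): 3·1+4·0=3≤13, 6·1+6·0=6≤11, objective 4.
(a,b)=(0,0): 3·0+4·0=0≤13, 6·0+6·0=0≤11, objective 0.
Maximum is 5 at (a,b)=(0,1).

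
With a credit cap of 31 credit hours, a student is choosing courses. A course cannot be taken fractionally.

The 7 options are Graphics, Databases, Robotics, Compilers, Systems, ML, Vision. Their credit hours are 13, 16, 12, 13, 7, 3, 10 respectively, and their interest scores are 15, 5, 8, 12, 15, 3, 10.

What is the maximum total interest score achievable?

40

Graphics + Systems + Vision: credit hours 13 + 7 + 10 = 30 ≤ 31, interest score 15 + 15 + 10 = 40.
Compilers + Systems + Vision: credit hours 13 + 7 + 10 = 30 ≤ 31, interest score 12 + 15 + 10 = 37.
Graphics + Systems + ML: credit hours 13 + 7 + 3 = 23 ≤ 31, interest score 15 + 15 + 3 = 33.
Best is Graphics, Systems, and Vision with total interest score 40.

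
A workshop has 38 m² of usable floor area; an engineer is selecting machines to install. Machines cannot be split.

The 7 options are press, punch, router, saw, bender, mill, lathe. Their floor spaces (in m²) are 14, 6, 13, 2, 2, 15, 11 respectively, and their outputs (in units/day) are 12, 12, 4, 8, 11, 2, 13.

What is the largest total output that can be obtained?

Allowing fractional choices, the relaxed optimum would be about 56.9, but machines are indivisible.
press + punch + saw + bender + lathe: floor space 14 + 6 + 2 + 2 + 11 = 35 ≤ 38, output 12 + 12 + 8 + 11 + 13 = 56.
press + punch + bender + lathe: floor space 14 + 6 + 2 + 11 = 33 ≤ 38, output 12 + 12 + 11 + 13 = 48.
Best is press, punch, saw, bender, and lathe with total output 56.

56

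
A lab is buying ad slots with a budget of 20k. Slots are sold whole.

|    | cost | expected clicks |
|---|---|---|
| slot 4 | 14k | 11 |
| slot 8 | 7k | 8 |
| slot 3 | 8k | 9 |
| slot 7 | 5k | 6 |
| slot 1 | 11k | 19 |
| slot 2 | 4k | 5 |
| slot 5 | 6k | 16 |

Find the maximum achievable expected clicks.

35

slot 8 + slot 7 + slot 5: cost 7 + 5 + 6 = 18 ≤ 20, expected clicks 8 + 6 + 16 = 30.
slot 1 + slot 5: cost 11 + 6 = 17 ≤ 20, expected clicks 19 + 16 = 35.
slot 3 + slot 7 + slot 5: cost 8 + 5 + 6 = 19 ≤ 20, expected clicks 9 + 6 + 16 = 31.
Best is slot 1 and slot 5 with total expected clicks 35.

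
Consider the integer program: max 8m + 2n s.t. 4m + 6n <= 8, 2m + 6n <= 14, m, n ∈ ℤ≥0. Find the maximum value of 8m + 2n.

(m,n)=(2,0) is feasible, giving 16.
(m,n)=(1,0) is feasible, giving 8.
Maximum is 16 at (m,n)=(2,0).

16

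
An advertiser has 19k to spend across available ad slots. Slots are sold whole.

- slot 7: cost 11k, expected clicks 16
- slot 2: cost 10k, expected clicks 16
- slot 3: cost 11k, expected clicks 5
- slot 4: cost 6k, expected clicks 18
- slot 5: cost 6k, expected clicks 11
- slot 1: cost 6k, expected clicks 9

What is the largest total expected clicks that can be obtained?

38

slot 7 + slot 4: cost 11 + 6 = 17 ≤ 19, expected clicks 16 + 18 = 34.
slot 4 + slot 5 + slot 1: cost 6 + 6 + 6 = 18 ≤ 19, expected clicks 18 + 11 + 9 = 38.
slot 2 + slot 4: cost 10 + 6 = 16 ≤ 19, expected clicks 16 + 18 = 34.
Best is slot 4, slot 5, and slot 1 with total expected clicks 38.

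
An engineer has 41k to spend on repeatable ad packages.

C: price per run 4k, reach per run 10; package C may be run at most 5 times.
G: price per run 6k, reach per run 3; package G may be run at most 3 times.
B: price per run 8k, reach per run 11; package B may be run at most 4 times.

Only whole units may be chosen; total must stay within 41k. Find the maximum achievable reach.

73

C has the best ratio (10/4); taking only C gives at most 5×10 = 50 (stopped by the supply cap of 5).
Mixing does better — 4×C and 3×B: price 40 ≤ 41, reach 4·10 + 3·11 = 73.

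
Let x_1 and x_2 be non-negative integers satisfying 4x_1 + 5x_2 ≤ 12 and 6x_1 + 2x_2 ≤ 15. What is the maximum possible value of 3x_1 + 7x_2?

14

(x_1,x_2)=(0,2): 4·0+5·2=10≤12, 6·0+2·2=4≤15, objective 14.
(x_1,x_2)=(1,1): 4·1+5·1=9≤12, 6·1+2·1=8≤15, objective 10.
(x_1,x_2)=(0,1): 4·0+5·1=5≤12, 6·0+2·1=2≤15, objective 7.
No feasible integer point exceeds 14.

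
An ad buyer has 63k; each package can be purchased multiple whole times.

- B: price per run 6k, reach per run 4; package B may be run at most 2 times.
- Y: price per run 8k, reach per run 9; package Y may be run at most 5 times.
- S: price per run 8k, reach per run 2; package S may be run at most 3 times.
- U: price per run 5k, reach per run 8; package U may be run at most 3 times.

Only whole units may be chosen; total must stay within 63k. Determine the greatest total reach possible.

This is a bounded integer knapsack.
Take 1×B, 5×Y, and 3×U: price 61 ≤ 63, reach 1·4 + 5·9 + 3·8 = 73.
U has the best ratio (8/5) and is taken to its limit of 3; remaining capacity is filled optimally with the others.

73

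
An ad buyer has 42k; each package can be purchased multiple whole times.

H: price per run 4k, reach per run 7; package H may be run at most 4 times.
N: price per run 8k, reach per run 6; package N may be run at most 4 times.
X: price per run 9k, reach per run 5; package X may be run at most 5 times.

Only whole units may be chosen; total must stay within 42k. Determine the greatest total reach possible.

46

4×H and 3×N: price 40 ≤ 42, reach 4·7 + 3·6 = 46.
4×H, 2×N, and 1×X: price 41 ≤ 42, reach 4·7 + 2·6 + 1·5 = 45.
Best is 46.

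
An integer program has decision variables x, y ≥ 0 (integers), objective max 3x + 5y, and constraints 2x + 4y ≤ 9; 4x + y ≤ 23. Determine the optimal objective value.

12

Relaxing integrality, the LP optimum is 13.50 at (x,y) = (4.5, 0), which is not an integer point.
(x,y)=(4,0): 2·4+4·0=8≤9, 4·4+1·0=16≤23, objective 12.
(x,y)=(3,0): 2·3+4·0=6≤9, 4·3+1·0=12≤23, objective 9.
The best lattice point is (4,0), giving 12.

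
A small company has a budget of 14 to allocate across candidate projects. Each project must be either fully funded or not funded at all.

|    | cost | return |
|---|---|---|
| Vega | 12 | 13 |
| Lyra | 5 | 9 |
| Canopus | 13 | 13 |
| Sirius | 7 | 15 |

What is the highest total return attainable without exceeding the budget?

Treat it as a binary knapsack problem.
Lyra + Sirius: cost 5 + 7 = 12 ≤ 14, return 9 + 15 = 24.
Sirius: cost 7 ≤ 14, return 15.
Vega: cost 12 ≤ 14, return 13.
Best is Lyra and Sirius with total return 24.

24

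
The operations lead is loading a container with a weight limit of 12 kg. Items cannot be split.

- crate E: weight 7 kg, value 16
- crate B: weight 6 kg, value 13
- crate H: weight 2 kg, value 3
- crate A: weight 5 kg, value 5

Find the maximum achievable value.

crate E + crate H: weight 7 + 2 = 9 ≤ 12, value 16 + 3 = 19.
crate B + crate A: weight 6 + 5 = 11 ≤ 12, value 13 + 5 = 18.
crate E + crate A: weight 7 + 5 = 12 ≤ 12, value 16 + 5 = 21.
Best is crate E and crate A with total value 21.

21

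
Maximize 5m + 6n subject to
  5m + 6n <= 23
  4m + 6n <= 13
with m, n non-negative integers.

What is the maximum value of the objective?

(m,n)=(3,0): 5·3+6·0=15≤23, 4·3+6·0=12≤13, objective 15.
(m,n)=(2,0): 5·2+6·0=10≤23, 4·2+6·0=8≤13, objective 10.
Maximum is 15 at (m,n)=(3,0).

15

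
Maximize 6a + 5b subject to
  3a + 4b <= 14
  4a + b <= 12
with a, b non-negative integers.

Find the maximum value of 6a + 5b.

Relaxing integrality, the LP optimum is 23.38 at (a,b) = (2.62, 1.54), which is not an integer point.
(a,b)=(2,2): 3·2+4·2=14≤14, 4·2+1·2=10≤12, objective 22.
(a,b)=(3,0): 3·3+4·0=9≤14, 4·3+1·0=12≤12, objective 18.
The best lattice point is (2,2), giving 22.

22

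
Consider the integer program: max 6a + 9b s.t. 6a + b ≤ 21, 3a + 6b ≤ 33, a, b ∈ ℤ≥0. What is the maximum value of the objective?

51

(a,b)=(1,5): 6·1+1·5=11≤21, 3·1+6·5=33≤33, objective 51.
(a,b)=(2,4): 6·2+1·4=16≤21, 3·2+6·4=30≤33, objective 48.
(a,b)=(3,3): 6·3+1·3=21≤21, 3·3+6·3=27≤33, objective 45.
No feasible integer point exceeds 51.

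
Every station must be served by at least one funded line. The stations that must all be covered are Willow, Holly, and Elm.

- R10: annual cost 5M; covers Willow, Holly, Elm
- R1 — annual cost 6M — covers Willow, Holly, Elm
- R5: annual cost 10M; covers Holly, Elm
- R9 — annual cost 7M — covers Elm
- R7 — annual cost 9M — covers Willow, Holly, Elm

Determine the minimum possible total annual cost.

5

This is an integer covering problem.
R10 alone covers Willow, Holly, Elm — every station.
Total annual cost: 5.
No cover costs less than 5.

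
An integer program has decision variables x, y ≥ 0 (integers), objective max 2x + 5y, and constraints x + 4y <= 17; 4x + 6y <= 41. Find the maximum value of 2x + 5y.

25

(x,y)=(5,3): 1·5+4·3=17≤17, 4·5+6·3=38≤41, objective 25.
(x,y)=(7,2): 1·7+4·2=15≤17, 4·7+6·2=40≤41, objective 24.
(x,y)=(4,3): 1·4+4·3=16≤17, 4·4+6·3=34≤41, objective 23.
Maximum is 25 at (x,y)=(5,3).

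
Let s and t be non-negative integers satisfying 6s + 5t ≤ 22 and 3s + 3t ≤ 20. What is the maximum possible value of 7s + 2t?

21

Relaxing integrality, the LP optimum is 25.67 at (s,t) = (3.67, 0), which is not an integer point.
(s,t)=(3,0): 6·3+5·0=18≤22, 3·3+3·0=9≤20, objective 21.
(s,t)=(2,1): 6·2+5·1=17≤22, 3·2+3·1=9≤20, objective 16.
(s,t)=(2,0): 6·2+5·0=12≤22, 3·2+3·0=6≤20, objective 14.
Maximum is 21 at (s,t)=(3,0).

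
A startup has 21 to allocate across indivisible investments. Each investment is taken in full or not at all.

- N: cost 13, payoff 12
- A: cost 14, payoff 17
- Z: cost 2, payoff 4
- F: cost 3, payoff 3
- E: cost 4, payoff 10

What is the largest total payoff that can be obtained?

31

A + Z + E: cost 14 + 2 + 4 = 20 ≤ 21, payoff 17 + 4 + 10 = 31.
A + F + E: cost 14 + 3 + 4 = 21 ≤ 21, payoff 17 + 3 + 10 = 30.
A + E: cost 14 + 4 = 18 ≤ 21, payoff 17 + 10 = 27.
Best is A, Z, and E with total payoff 31.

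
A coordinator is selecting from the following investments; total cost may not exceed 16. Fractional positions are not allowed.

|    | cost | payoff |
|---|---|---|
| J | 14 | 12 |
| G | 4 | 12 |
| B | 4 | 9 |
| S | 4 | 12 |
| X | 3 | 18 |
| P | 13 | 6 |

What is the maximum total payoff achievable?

51

Allowing fractional choices, the relaxed optimum would be about 51.9, but investments are indivisible.
G + S + X: cost 4 + 4 + 3 = 11 ≤ 16, payoff 12 + 12 + 18 = 42.
G + B + X: cost 4 + 4 + 3 = 11 ≤ 16, payoff 12 + 9 + 18 = 39.
G + B + S + X: cost 4 + 4 + 4 + 3 = 15 ≤ 16, payoff 12 + 9 + 12 + 18 = 51.
Best is G, B, S, and X with total payoff 51.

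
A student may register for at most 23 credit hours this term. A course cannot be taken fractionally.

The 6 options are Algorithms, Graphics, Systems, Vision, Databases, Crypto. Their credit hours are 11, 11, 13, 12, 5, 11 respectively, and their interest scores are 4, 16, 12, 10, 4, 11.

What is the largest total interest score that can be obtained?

27

This is a 0-1 knapsack instance.
Allowing fractional choices, the relaxed optimum would be about 27.9, but courses are indivisible.
Graphics + Crypto: credit hours 11 + 11 = 22 ≤ 23, interest score 16 + 11 = 27.
Graphics + Vision: credit hours 11 + 12 = 23 ≤ 23, interest score 16 + 10 = 26.
Best is Graphics and Crypto with total interest score 27.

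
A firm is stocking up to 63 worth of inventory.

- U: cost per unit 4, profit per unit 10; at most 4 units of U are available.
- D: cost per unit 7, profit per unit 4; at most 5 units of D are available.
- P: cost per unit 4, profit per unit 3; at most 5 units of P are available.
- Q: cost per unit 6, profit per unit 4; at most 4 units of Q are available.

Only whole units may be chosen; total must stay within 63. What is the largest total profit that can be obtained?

This is a bounded integer knapsack.
U has the best ratio (10/4); taking only U gives at most 4×10 = 40 (stopped by the supply cap of 4).
Mixing does better — 4×U, 1×D, 4×P, and 4×Q: cost 63 ≤ 63, profit 4·10 + 1·4 + 4·3 + 4·4 = 72.

72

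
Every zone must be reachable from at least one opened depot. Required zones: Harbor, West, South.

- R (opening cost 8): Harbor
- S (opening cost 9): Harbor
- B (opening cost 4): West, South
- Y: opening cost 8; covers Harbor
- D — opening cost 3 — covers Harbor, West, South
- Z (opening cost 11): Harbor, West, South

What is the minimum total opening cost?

3

D alone covers Harbor, West, South — every zone.
Total opening cost: 3.
No cover costs less than 3.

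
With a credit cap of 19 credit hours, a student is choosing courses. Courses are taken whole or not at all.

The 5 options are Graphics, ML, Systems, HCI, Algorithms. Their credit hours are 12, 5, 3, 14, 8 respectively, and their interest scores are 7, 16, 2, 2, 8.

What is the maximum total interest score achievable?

26

Allowing fractional choices, the relaxed optimum would be about 27.8, but courses are indivisible.
ML + Algorithms: credit hours 5 + 8 = 13 ≤ 19, interest score 16 + 8 = 24.
ML + Systems + Algorithms: credit hours 5 + 3 + 8 = 16 ≤ 19, interest score 16 + 2 + 8 = 26.
Best is ML, Systems, and Algorithms with total interest score 26.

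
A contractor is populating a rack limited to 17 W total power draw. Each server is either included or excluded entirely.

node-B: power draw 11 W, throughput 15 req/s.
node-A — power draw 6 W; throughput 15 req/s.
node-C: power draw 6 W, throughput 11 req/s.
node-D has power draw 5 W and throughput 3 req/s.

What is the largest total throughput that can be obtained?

Take node-B and node-A: power draw 11 + 6 = 17 ≤ 17, throughput 15 + 15 = 30.
No other feasible combination does better.

30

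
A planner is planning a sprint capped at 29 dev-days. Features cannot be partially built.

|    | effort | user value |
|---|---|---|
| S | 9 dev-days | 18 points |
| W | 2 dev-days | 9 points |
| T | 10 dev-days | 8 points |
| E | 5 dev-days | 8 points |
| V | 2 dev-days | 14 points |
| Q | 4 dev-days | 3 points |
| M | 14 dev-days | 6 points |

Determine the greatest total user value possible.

Take S, W, T, E, and V: effort 9 + 2 + 10 + 5 + 2 = 28 ≤ 29, user value 18 + 9 + 8 + 8 + 14 = 57.
No other feasible combination does better.

57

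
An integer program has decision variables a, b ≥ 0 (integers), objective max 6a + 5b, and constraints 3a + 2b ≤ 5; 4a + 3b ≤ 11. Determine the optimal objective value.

11

(a,b)=(1,1): 3·1+2·1=5≤5, 4·1+3·1=7≤11, objective 11.
(a,b)=(0,2): 3·0+2·2=4≤5, 4·0+3·2=6≤11, objective 10.
(a,b)=(1,0): 3·1+2·0=3≤5, 4·1+3·0=4≤11, objective 6.
Maximum is 11 at (a,b)=(1,1).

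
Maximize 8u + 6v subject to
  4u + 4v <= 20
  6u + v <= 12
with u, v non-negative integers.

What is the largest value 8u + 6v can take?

Relaxing integrality, the LP optimum is 32.80 at (u,v) = (1.4, 3.6), which is not an integer point.
(u,v)=(1,4): 4·1+4·4=20≤20, 6·1+1·4=10≤12, objective 32.
(u,v)=(0,5): 4·0+4·5=20≤20, 6·0+1·5=5≤12, objective 30.
(u,v)=(1,3): 4·1+4·3=16≤20, 6·1+1·3=9≤12, objective 26.
The best lattice point is (1,4), giving 32.

32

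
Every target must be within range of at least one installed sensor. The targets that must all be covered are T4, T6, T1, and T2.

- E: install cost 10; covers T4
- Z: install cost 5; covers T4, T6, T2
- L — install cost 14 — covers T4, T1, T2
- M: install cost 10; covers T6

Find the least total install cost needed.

19

Choose Z and L: together they cover T4, T6, T1, T2 — every target.
Total install cost: 5 + 14 = 19.
No cover costs less than 19.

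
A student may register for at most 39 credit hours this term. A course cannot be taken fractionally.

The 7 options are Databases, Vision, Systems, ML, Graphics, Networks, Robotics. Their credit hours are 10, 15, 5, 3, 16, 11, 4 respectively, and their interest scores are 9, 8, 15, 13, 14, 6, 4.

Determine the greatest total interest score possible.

55

Take Databases, Systems, ML, Graphics, and Robotics: credit hours 10 + 5 + 3 + 16 + 4 = 38 ≤ 39, interest score 9 + 15 + 13 + 14 + 4 = 55.
No other feasible combination does better.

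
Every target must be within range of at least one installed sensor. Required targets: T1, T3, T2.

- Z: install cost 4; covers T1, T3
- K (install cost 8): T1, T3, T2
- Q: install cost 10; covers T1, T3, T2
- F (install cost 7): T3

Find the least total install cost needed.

The greedy cost-per-new-target heuristic would pick Z and K for 12, but a cheaper cover exists.
K alone covers T1, T3, T2 — every target.
Total install cost: 8.
No cover costs less than 8.

8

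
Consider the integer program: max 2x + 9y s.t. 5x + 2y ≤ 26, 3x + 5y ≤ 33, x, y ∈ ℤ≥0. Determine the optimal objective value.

(x,y)=(1,6) is feasible, giving 56.
(x,y)=(0,6) is feasible, giving 54.
(x,y)=(2,5) is feasible, giving 49.
(x,y)=(1,5) is feasible, giving 47.
No feasible integer point exceeds 56.

56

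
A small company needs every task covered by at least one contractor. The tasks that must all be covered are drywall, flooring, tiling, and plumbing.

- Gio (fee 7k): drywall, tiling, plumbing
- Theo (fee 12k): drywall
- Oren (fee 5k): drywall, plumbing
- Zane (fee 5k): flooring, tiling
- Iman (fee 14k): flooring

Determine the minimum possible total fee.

This is a weighted set-cover instance.
The greedy cost-per-new-task heuristic would pick Gio and Zane for 12, but a cheaper cover exists.
Choose Oren and Zane: together they cover drywall, flooring, tiling, plumbing — every task.
Total fee: 5 + 5 = 10.
No cover costs less than 10.

10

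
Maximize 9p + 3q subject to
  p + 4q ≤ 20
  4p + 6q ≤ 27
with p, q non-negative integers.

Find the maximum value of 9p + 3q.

(p,q)=(6,0): 1·6+4·0=6≤20, 4·6+6·0=24≤27, objective 54.
(p,q)=(5,1): 1·5+4·1=9≤20, 4·5+6·1=26≤27, objective 48.
No feasible integer point exceeds 54.

54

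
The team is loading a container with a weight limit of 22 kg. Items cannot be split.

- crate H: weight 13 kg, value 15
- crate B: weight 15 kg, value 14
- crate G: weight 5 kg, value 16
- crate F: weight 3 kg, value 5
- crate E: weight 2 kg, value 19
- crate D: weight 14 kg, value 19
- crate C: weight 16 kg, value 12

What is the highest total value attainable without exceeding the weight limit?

54

This is a 0-1 knapsack instance.
Allowing fractional choices, the relaxed optimum would be about 56.3, but items are indivisible.
crate H + crate G + crate E: weight 13 + 5 + 2 = 20 ≤ 22, value 15 + 16 + 19 = 50.
crate B + crate G + crate E: weight 15 + 5 + 2 = 22 ≤ 22, value 14 + 16 + 19 = 49.
crate G + crate E + crate D: weight 5 + 2 + 14 = 21 ≤ 22, value 16 + 19 + 19 = 54.
Best is crate G, crate E, and crate D with total value 54.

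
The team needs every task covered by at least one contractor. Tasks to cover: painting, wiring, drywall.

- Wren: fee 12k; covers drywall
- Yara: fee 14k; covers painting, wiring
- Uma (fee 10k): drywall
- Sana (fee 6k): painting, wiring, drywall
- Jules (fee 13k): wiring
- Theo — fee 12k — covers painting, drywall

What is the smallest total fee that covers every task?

Sana alone covers painting, wiring, drywall — every task.
Total fee: 6.

6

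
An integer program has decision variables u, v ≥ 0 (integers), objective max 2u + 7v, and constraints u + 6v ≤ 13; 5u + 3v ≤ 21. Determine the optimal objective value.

The continuous relaxation peaks at (3.22, 1.63) with value 17.85; rounding to a feasible lattice point costs some objective.
(u,v)=(1,2): 1·1+6·2=13≤13, 5·1+3·2=11≤21, objective 16.
(u,v)=(0,2): 1·0+6·2=12≤13, 5·0+3·2=6≤21, objective 14.
(u,v)=(3,1): 1·3+6·1=9≤13, 5·3+3·1=18≤21, objective 13.
The best lattice point is (1,2), giving 16.

16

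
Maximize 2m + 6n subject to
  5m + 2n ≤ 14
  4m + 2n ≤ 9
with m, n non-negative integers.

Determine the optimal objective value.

24

(m,n)=(0,4) is feasible, giving 24.
(m,n)=(0,3) is feasible, giving 18.
No feasible integer point exceeds 24.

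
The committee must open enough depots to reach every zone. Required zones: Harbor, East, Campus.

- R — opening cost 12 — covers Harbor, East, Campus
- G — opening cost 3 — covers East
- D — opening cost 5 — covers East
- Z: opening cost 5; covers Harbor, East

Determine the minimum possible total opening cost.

The greedy cost-per-new-zone heuristic would pick Z and R for 17, but a cheaper cover exists.
R alone covers Harbor, East, Campus — every zone.
Total opening cost: 12.
No cover costs less than 12.

12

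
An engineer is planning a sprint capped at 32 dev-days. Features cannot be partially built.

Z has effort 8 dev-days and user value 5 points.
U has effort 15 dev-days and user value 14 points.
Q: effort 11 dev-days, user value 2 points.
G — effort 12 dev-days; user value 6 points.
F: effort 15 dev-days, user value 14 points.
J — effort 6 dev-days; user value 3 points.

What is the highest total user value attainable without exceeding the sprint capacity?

Allowing fractional choices, the relaxed optimum would be about 29.2, but features are indivisible.
U + F: effort 15 + 15 = 30 ≤ 32, user value 14 + 14 = 28.
Z + F + J: effort 8 + 15 + 6 = 29 ≤ 32, user value 5 + 14 + 3 = 22.
Z + U + J: effort 8 + 15 + 6 = 29 ≤ 32, user value 5 + 14 + 3 = 22.
Best is U and F with total user value 28.

28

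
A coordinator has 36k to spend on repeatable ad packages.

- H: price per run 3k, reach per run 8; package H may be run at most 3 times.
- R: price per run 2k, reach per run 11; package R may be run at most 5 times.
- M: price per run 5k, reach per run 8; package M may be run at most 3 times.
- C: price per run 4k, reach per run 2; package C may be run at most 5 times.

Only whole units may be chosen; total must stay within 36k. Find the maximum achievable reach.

3×H, 5×R, and 3×M: price 34 ≤ 36, reach 3·8 + 5·11 + 3·8 = 103.
2×H, 5×R, 3×M, and 1×C: price 35 ≤ 36, reach 2·8 + 5·11 + 3·8 + 1·2 = 97.
Best is 103.

103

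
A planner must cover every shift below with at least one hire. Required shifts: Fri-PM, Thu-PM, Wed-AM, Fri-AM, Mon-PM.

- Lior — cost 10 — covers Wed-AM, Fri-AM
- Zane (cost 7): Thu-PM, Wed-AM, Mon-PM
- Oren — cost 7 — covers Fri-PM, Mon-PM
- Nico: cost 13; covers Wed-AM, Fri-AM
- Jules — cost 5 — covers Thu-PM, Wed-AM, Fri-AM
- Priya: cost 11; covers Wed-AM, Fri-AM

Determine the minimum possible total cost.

Choose Oren and Jules: together they cover Fri-PM, Thu-PM, Wed-AM, Fri-AM, Mon-PM — every shift.
Total cost: 7 + 5 = 12.
No cover costs less than 12.

12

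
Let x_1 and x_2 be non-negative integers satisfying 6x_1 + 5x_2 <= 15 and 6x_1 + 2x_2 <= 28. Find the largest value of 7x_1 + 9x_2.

27

(x_1,x_2)=(0,3): 6·0+5·3=15≤15, 6·0+2·3=6≤28, objective 27.
(x_1,x_2)=(0,2): 6·0+5·2=10≤15, 6·0+2·2=4≤28, objective 18.
No feasible integer point exceeds 27.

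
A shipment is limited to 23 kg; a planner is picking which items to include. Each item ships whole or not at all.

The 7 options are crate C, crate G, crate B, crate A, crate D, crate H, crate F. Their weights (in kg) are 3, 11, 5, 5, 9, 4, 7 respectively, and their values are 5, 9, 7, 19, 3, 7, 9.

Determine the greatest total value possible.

crate B + crate A + crate H + crate F: weight 5 + 5 + 4 + 7 = 21 ≤ 23, value 7 + 19 + 7 + 9 = 42.
crate C + crate A + crate H + crate F: weight 3 + 5 + 4 + 7 = 19 ≤ 23, value 5 + 19 + 7 + 9 = 40.
Best is crate B, crate A, crate H, and crate F with total value 42.

42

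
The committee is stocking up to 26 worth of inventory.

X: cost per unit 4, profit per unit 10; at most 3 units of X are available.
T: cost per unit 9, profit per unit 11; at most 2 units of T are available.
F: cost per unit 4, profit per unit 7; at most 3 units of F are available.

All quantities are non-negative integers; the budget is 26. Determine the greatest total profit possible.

3×X and 3×F: cost 24 ≤ 26, profit 3·10 + 3·7 = 51.
3×X, 1×T, and 1×F: cost 25 ≤ 26, profit 3·10 + 1·11 + 1·7 = 48.
Best is 51.

51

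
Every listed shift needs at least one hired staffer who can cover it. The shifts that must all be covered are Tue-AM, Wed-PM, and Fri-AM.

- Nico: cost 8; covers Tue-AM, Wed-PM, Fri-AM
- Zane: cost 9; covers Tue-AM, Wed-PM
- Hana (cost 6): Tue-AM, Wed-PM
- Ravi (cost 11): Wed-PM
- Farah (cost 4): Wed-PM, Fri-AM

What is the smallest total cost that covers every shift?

The greedy cost-per-new-shift heuristic would pick Farah and Hana for 10, but a cheaper cover exists.
Nico alone covers Tue-AM, Wed-PM, Fri-AM — every shift.
Total cost: 8.
No cover costs less than 8.

8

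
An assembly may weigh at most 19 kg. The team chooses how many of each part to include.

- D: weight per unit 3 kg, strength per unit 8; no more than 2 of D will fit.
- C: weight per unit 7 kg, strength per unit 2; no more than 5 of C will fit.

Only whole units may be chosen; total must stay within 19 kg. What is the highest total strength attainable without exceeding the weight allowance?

2×D and 1×C: weight 13 ≤ 19, strength 2·8 + 1·2 = 18.
2×D: weight 6 ≤ 19, strength 2·8 = 16.
Best is 18.

18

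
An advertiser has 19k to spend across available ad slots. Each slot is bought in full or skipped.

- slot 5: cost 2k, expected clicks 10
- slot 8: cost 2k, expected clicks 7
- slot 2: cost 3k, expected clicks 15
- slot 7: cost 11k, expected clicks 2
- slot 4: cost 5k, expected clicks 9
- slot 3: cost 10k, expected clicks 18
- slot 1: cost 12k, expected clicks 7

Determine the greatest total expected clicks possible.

50

slot 5 + slot 8 + slot 4 + slot 3: cost 2 + 2 + 5 + 10 = 19 ≤ 19, expected clicks 10 + 7 + 9 + 18 = 44.
slot 5 + slot 2 + slot 3: cost 2 + 3 + 10 = 15 ≤ 19, expected clicks 10 + 15 + 18 = 43.
slot 5 + slot 8 + slot 2 + slot 3: cost 2 + 2 + 3 + 10 = 17 ≤ 19, expected clicks 10 + 7 + 15 + 18 = 50.
Best is slot 5, slot 8, slot 2, and slot 3 with total expected clicks 50.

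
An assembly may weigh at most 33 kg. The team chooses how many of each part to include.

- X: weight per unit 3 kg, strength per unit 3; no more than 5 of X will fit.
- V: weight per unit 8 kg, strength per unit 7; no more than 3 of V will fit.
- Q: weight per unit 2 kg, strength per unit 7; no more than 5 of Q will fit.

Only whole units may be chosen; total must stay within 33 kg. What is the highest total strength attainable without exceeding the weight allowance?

57

This is a bounded integer knapsack.
Take 5×X, 1×V, and 5×Q: weight 33 ≤ 33, strength 5·3 + 1·7 + 5·7 = 57.
Q has the best ratio (7/2) and is taken to its limit of 5; remaining capacity is filled optimally with the others.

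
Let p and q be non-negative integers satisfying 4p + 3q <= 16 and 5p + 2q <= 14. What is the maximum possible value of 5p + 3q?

Relaxing integrality, the LP optimum is 17.43 at (p,q) = (1.43, 3.43), which is not an integer point.
(p,q)=(1,4): 4·1+3·4=16≤16, 5·1+2·4=13≤14, objective 17.
(p,q)=(2,2): 4·2+3·2=14≤16, 5·2+2·2=14≤14, objective 16.
(p,q)=(0,5): 4·0+3·5=15≤16, 5·0+2·5=10≤14, objective 15.
(p,q)=(1,3): 4·1+3·3=13≤16, 5·1+2·3=11≤14, objective 14.
No feasible integer point exceeds 17.

17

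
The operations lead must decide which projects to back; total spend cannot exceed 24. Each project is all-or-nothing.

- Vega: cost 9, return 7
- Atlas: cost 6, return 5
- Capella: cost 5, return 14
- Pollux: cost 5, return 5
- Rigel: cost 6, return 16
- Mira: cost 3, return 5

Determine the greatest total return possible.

Treat it as a binary knapsack problem.
Take Vega, Capella, Rigel, and Mira: cost 9 + 5 + 6 + 3 = 23 ≤ 24, return 7 + 14 + 16 + 5 = 42.
No other feasible combination does better.

42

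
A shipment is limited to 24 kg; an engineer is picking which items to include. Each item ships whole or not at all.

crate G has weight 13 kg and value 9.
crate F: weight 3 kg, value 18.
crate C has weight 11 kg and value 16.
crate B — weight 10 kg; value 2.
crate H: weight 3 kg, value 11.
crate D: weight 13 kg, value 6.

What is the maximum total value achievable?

45

This is an integer program with binary decision variables.
crate F + crate C + crate B: weight 3 + 11 + 10 = 24 ≤ 24, value 18 + 16 + 2 = 36.
crate F + crate C + crate H: weight 3 + 11 + 3 = 17 ≤ 24, value 18 + 16 + 11 = 45.
crate G + crate F + crate H: weight 13 + 3 + 3 = 19 ≤ 24, value 9 + 18 + 11 = 38.
Best is crate F, crate C, and crate H with total value 45.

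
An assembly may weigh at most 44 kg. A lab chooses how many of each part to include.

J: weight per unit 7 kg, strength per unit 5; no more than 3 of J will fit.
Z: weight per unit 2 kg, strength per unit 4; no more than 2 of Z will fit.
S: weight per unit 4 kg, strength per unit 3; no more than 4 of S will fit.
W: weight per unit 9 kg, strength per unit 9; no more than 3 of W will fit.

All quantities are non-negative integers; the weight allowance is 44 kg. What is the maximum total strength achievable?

Z has the best ratio (4/2); taking only Z gives at most 2×4 = 8 (stopped by the supply cap of 2).
Mixing does better — 2×Z, 3×S, and 3×W: weight 43 ≤ 44, strength 2·4 + 3·3 + 3·9 = 44.

44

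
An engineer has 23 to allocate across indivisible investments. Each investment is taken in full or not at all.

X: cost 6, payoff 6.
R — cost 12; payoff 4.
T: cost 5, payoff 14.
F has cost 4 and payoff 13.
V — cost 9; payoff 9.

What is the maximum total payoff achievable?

36

Allowing fractional choices, the relaxed optimum would be about 41.0, but investments are indivisible.
T + F + V: cost 5 + 4 + 9 = 18 ≤ 23, payoff 14 + 13 + 9 = 36.
R + T + F: cost 12 + 5 + 4 = 21 ≤ 23, payoff 4 + 14 + 13 = 31.
X + T + F: cost 6 + 5 + 4 = 15 ≤ 23, payoff 6 + 14 + 13 = 33.
Best is T, F, and V with total payoff 36.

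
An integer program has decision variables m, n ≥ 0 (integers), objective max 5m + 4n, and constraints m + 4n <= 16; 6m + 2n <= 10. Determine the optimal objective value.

(m,n)=(0,4) is feasible, giving 16.
(m,n)=(1,2) is feasible, giving 13.
(m,n)=(0,3) is feasible, giving 12.
Maximum is 16 at (m,n)=(0,4).

16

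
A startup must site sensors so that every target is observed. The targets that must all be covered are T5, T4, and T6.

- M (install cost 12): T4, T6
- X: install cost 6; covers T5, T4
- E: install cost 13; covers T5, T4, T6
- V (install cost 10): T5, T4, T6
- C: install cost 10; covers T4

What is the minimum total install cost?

The greedy cost-per-new-target heuristic would pick X and V for 16, but a cheaper cover exists.
V alone covers T5, T4, T6 — every target.
Total install cost: 10.
No cover costs less than 10.

10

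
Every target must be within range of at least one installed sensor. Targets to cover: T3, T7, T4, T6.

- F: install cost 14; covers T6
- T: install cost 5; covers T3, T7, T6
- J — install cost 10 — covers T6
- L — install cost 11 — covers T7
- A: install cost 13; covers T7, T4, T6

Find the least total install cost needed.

18

This is a weighted set-cover instance.
Choose T and A: together they cover T3, T7, T4, T6 — every target.
Total install cost: 5 + 13 = 18.
No cover costs less than 18.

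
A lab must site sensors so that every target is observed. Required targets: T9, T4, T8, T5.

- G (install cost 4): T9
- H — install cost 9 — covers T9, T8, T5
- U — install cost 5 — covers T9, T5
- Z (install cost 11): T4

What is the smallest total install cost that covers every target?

Choose H and Z: together they cover T9, T4, T8, T5 — every target.
Total install cost: 9 + 11 = 20.

20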